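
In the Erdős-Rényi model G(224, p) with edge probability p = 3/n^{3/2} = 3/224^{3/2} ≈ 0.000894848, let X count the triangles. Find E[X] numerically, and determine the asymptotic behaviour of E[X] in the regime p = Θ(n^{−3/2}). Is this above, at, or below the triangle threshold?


Number of potential triangles: C(224, 3) = 1848224.
Each occurs with probability p³ ≈ (0.000894848)³ ≈ 7.16551949e-10.
By linearity: E[X] = C(224, 3)·p³ ≈ 1848224 · 7.16551949e-10 ≈ 0.001324.
Since α = 3/2 > 1, p = c/n^{3/2} = o(1/n) is below the triangle threshold p ~ 1/n. Asymptotically E[X] ~ (c³/6)·n^{3(1−α)} = (3³/6)·n^{-1.5} → 0, so by Markov's inequality G has no triangles w.h.p.

E[X] ≈ 0.001324; in regime p = Θ(1/n^{3/2}) E[X] tends to 0 (below the triangle threshold p ~ 1/n).


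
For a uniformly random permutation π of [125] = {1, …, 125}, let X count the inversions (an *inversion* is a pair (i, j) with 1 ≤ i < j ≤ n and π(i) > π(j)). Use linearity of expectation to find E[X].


Write X = Σ X_I over the C(125, 2) = 7750 pairs i < j, with X_I the indicator of one inversion.
There are 7750 indicators.
For each fixed pair i < j, the values π(i) and π(j) are two distinct elements of {1, …, 125} in uniformly random order; by symmetry P[π(i) > π(j)] = 1/2.
By linearity: E[X] = 7750 · (1/2) = C(125, 2) · (1/2) = 7750/2 = 3875 ≈ 3875.00000.

E[X] = 3875 = 3875.00000.


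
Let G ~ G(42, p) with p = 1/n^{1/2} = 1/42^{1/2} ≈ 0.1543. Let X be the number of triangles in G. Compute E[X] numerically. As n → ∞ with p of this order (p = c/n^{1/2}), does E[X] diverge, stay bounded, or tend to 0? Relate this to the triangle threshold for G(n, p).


Number of potential triangles: C(42, 3) = 11480.
Each occurs with probability p³ ≈ (0.1543)³ ≈ 3.673889e-03.
By linearity: E[X] = C(42, 3)·p³ ≈ 11480 · 3.673889e-03 ≈ 42.1762.
Since α = 1/2 < 1, p = c/n^{1/2} ≫ 1/n is above the triangle threshold p ~ 1/n. Asymptotically E[X] ~ (c³/6)·n^{3(1−α)} = (1³/6)·n^{1.5} → ∞; triangles are abundant w.h.p.

E[X] ≈ 42.1762; in regime p = Θ(1/n^{1/2}) E[X] diverges (above the triangle threshold p ~ 1/n).


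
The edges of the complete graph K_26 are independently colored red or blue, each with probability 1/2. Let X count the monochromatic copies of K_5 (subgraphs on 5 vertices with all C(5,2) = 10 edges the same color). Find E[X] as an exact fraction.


Let X = Σ_S X_S over the C(26, 5) = 65780 subsets S of size 5, where X_S = 1 if the K_5 on S is monochromatic.
For a fixed S, the K_5 on S has C(5, 2) = 10 edges. P[all 10 edges red] = (1/2)^10, and likewise for blue, so P[monochromatic] = 2·(1/2)^10 = 2^{1 − 10} = 1/512.
By linearity: E[X] = C(26, 5) · 2^{1 − 10} = 65780 · 1/512 = 16445/128.
Numerically: E[X] ≈ 128.47656.

E[X] = C(26,5)·2^(1−C(5,2)) = 16445/128 ≈ 128.47656.


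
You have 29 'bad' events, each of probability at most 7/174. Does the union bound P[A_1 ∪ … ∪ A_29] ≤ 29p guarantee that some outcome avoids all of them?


Union bound: P[∪_{i=1}^{29} A_i] ≤ Σ_i P[A_i] ≤ 29·p = 29·(7/174) = 7/6.
Numerically: 7/6 ≈ 1.167.
Is 7/6 < 1? NO.
Since the bound 7/6 is ≥ 1, the union bound is uninformative here; it does NOT by itself certify existence.

29·p = 7/6 ≈ 1.167; existence NOT certified by the union bound.


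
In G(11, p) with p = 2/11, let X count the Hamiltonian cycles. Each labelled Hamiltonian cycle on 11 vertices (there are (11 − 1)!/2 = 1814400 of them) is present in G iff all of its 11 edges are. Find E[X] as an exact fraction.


K_11 has (11 − 1)!/2 = 1814400 labelled Hamiltonian cycles.
For each such Hamiltonian cycle H, let X_H = 1 if all 11 edges of H are present in G. Then P[X_H = 1] = p^{11} = (2/11)^{11} = 2048/285311670611.
Summing the indicators: E[X] = Σ_H E[X_H] = 1814400 · p^{11} = 1814400 · 2048/285311670611 = 3715891200/285311670611.
Numerically: E[X] ≈ 0.013024.

E[X] = 1814400 · (2/11)^{11} = 3715891200/285311670611 ≈ 0.013024.


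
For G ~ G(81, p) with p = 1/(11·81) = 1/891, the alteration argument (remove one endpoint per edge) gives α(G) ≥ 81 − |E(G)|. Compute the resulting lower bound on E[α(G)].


E[|E(G)|] = C(81, 2)·p = 3240 · (1/891) = 40/11.
E[α(G)] ≥ n − E[|E(G)|] = 81 − 40/11 = 851/11.
Numerically: ≈ 77.3636.
(This is only a lower bound; the true E[α(G)] may be larger.)

E[α(G)] ≥ 851/11 ≈ 77.3636.


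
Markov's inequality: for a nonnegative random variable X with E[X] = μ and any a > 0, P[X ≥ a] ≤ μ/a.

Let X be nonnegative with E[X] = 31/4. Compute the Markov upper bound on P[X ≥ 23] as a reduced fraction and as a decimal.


μ = E[X] = 31/4, a = 23.
Markov: P[X ≥ 23] ≤ μ/a = (31/4)/23 = 31/92.
Numerically: ≈ 0.33696.
(Since a = 23 > μ = 7.75000, the bound 31/92 is < 1 and informative.)

P[X ≥ 23] ≤ 31/92 ≈ 0.33696.


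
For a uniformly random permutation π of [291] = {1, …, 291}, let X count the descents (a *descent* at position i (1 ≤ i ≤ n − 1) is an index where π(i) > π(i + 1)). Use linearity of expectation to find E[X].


Write X = Σ X_I over i = 1, …, 290, with X_I the indicator of one descent.
There are 290 indicators.
For each fixed i, the pair (π(i), π(i+1)) is a uniformly random ordered pair of distinct values from {1, …, 291}; by symmetry P[π(i) > π(i+1)] = 1/2.
By linearity: E[X] = 290 · (1/2) = (291 − 1) · (1/2) = 145 ≈ 145.000000.

E[X] = 145 = 145.000000.


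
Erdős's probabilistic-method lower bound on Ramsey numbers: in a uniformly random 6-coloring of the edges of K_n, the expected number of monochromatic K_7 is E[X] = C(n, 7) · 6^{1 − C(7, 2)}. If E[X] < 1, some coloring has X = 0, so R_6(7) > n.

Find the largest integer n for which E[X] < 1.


We need C(n, 7) · 6^{1 − 21} < 1, i.e. C(n, 7) < 6^{21 − 1} = 3656158440062976.
Check values of n near the boundary:
  n = 562: C(562, 7) = 3384017972944752; 3384017972944752 < 3656158440062976? YES
  n = 563: C(563, 7) = 3426622515769596; 3426622515769596 < 3656158440062976? YES
  n = 564: C(564, 7) = 3469685994423792; 3469685994423792 < 3656158440062976? YES
  n = 565: C(565, 7) = 3513212521235560; 3513212521235560 < 3656158440062976? YES
  n = 566: C(566, 7) = 3557206237959440; 3557206237959440 < 3656158440062976? YES
  n = 567: C(567, 7) = 3601671315933933; 3601671315933933 < 3656158440062976? YES
  n = 568: C(568, 7) = 3646611956239704; 3646611956239704 < 3656158440062976? YES
  n = 569: C(569, 7) = 3692032389858348; 3692032389858348 < 3656158440062976? NO
The largest n with C(n, 7) < 3656158440062976 is n = 568 (where E[X] = 16882462760369/16926659444736 ≈ 0.99739). Hence R_6(7) > 568, i.e. R_6(7) ≥ 569.

Largest n = 568; hence R_6(7) > 568.


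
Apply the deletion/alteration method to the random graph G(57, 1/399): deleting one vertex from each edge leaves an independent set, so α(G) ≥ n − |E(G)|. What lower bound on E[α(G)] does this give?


E[|E(G)|] = C(57, 2)·p = 1596 · (1/399) = 4.
E[α(G)] ≥ n − E[|E(G)|] = 57 − 4 = 53.
Numerically: ≈ 53.0000.
(This is only a lower bound; the true E[α(G)] may be larger.)

E[α(G)] ≥ 53 ≈ 53.0000.


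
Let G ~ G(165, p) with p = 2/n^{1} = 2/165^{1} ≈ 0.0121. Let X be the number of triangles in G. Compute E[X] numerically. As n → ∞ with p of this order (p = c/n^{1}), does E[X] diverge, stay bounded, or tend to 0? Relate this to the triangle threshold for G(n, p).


Number of potential triangles: C(165, 3) = 735130.
Each occurs with probability p³ ≈ (0.0121)³ ≈ 1.78089e-06.
By linearity: E[X] = C(165, 3)·p³ ≈ 735130 · 1.78089e-06 ≈ 1.309.
Here α = 1, so p = 2/n is exactly at the triangle threshold p ~ 1/n. Asymptotically E[X] → c³/6 = 2³/6 = 4/3 ≈ 1.333, a bounded constant. In this regime the triangle count is asymptotically Poisson(c³/6).

E[X] ≈ 1.309; in regime p = Θ(1/n^{1}) E[X] stays bounded (at the triangle threshold p ~ 1/n).


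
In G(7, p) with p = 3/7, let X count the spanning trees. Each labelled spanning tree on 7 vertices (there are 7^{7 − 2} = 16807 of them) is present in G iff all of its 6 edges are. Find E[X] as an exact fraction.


K_7 has 7^{7 − 2} = 16807 labelled spanning trees.
For each such spanning tree H, let X_H = 1 if all 6 edges of H are present in G. Then P[X_H = 1] = p^{6} = (3/7)^{6} = 729/117649.
Summing the indicators: E[X] = Σ_H E[X_H] = 16807 · p^{6} = 16807 · 729/117649 = 729/7.
Numerically: E[X] ≈ 104.14.

E[X] = 16807 · (3/7)^{6} = 729/7 ≈ 104.14.


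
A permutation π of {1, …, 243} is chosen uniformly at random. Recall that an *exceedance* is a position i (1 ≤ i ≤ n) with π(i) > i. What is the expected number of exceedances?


Write X = Σ_{i=1}^{243} X_i, where X_i = 1_{π(i) > i}.
For each fixed i, π(i) is uniform over {1, …, 243} (marginal of a uniform permutation), so P[π(i) > i] = (n − i)/n. Summing: Σ_{i=1}^{243} (n − i)/n = (0 + 1 + … + 242)/243 = 243(243 − 1)/(2·243) = (243 − 1)/2.
Hence E[X] = Σ_{i=1}^{243} (243 − i)/243 = 121 ≈ 121.000000.

E[X] = 121 = 121.000000.


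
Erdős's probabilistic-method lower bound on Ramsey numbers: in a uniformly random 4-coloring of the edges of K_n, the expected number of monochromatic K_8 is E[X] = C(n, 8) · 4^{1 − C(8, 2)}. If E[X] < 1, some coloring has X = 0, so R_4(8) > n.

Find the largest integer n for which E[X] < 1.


We need C(n, 8) · 4^{1 − 28} < 1, i.e. C(n, 8) < 4^{28 − 1} = 18014398509481984.
Check values of n near the boundary:
  n = 403: C(403, 8) = 16090020602228430; 16090020602228430 < 18014398509481984? YES
  n = 404: C(404, 8) = 16415071523485570; 16415071523485570 < 18014398509481984? YES
  n = 405: C(405, 8) = 16745853821188050; 16745853821188050 < 18014398509481984? YES
  n = 406: C(406, 8) = 17082453897995850; 17082453897995850 < 18014398509481984? YES
  n = 407: C(407, 8) = 17424959239309050; 17424959239309050 < 18014398509481984? YES
  n = 408: C(408, 8) = 17773458424095231; 17773458424095231 < 18014398509481984? YES
  n = 409: C(409, 8) = 18128041135797879; 18128041135797879 < 18014398509481984? NO
  n = 410: C(410, 8) = 18488798173326195; 18488798173326195 < 18014398509481984? NO
  n = 411: C(411, 8) = 18855821462126715; 18855821462126715 < 18014398509481984? NO
The largest n with C(n, 8) < 18014398509481984 is n = 408 (where E[X] = 17773458424095231/18014398509481984 ≈ 0.986625). Hence R_4(8) > 408, i.e. R_4(8) ≥ 409.

Largest n = 408; hence R_4(8) > 408.


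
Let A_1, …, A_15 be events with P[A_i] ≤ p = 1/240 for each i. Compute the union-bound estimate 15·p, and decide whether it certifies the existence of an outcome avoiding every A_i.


Union bound: P[∪_{i=1}^{15} A_i] ≤ Σ_i P[A_i] ≤ 15·p = 15·(1/240) = 1/16.
Numerically: 1/16 ≈ 0.062.
Is 1/16 < 1? YES.
Since P[∪ A_i] ≤ 1/16 < 1, the complement has P[∩ A_i^c] ≥ 1 − 1/16 = 15/16 > 0, so some outcome avoids every A_i.

15·p = 1/16 ≈ 0.062; existence CERTIFIED by the union bound.


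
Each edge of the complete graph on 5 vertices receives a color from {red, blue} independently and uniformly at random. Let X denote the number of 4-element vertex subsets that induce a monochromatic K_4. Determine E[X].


Let X = Σ_S X_S over the C(5, 4) = 5 subsets S of size 4, where X_S = 1 if the K_4 on S is monochromatic.
For a fixed S, the K_4 on S has C(4, 2) = 6 edges. P[all 6 edges red] = (1/2)^6, and likewise for blue, so P[monochromatic] = 2·(1/2)^6 = 2^{1 − 6} = 1/32.
By linearity of expectation: E[X] = C(5, 4) · 2^{1 − 6} = 5 · 1/32 = 5/32.
Numerically: E[X] ≈ 0.156.

E[X] = C(5,4)·2^(1−C(4,2)) = 5/32 ≈ 0.156.


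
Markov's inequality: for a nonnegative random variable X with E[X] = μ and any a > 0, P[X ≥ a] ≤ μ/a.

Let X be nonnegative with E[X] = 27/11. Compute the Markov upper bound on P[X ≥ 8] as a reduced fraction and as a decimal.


μ = E[X] = 27/11, a = 8.
Markov: P[X ≥ 8] ≤ μ/a = (27/11)/8 = 27/88.
Numerically: ≈ 0.3068.
(Since a = 8 > μ = 2.4545, the bound 27/88 is < 1 and informative.)

P[X ≥ 8] ≤ 27/88 ≈ 0.3068.


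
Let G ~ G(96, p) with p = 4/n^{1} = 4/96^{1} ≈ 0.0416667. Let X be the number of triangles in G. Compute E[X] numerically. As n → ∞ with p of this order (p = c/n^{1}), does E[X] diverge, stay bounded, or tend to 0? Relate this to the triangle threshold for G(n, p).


Number of potential triangles: C(96, 3) = 142880.
Each occurs with probability p³ ≈ (0.0416667)³ ≈ 7.23379630e-05.
By linearity: E[X] = C(96, 3)·p³ ≈ 142880 · 7.23379630e-05 ≈ 10.335648.
Here α = 1, so p = 4/n is exactly at the triangle threshold p ~ 1/n. Asymptotically E[X] → c³/6 = 4³/6 = 32/3 ≈ 10.666667, a bounded constant. In this regime the triangle count is asymptotically Poisson(c³/6).

E[X] ≈ 10.335648; in regime p = Θ(1/n^{1}) E[X] stays bounded (at the triangle threshold p ~ 1/n).


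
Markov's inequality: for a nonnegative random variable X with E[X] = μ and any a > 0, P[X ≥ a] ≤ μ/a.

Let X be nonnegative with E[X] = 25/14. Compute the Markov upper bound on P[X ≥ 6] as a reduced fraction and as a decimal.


μ = E[X] = 25/14, a = 6.
Markov: P[X ≥ 6] ≤ μ/a = (25/14)/6 = 25/84.
Numerically: ≈ 0.29762.
(Since a = 6 > μ = 1.78571, the bound 25/84 is < 1 and informative.)

P[X ≥ 6] ≤ 25/84 ≈ 0.29762.


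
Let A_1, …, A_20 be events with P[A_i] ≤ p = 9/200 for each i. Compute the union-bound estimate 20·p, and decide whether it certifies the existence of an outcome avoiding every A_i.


Union bound: P[∪_{i=1}^{20} A_i] ≤ Σ_i P[A_i] ≤ 20·p = 20·(9/200) = 9/10.
Numerically: 9/10 ≈ 0.900000.
Is 9/10 < 1? YES.
Since P[∪ A_i] ≤ 9/10 < 1, the complement has P[∩ A_i^c] ≥ 1 − 9/10 = 1/10 > 0, so some outcome avoids every A_i.

20·p = 9/10 ≈ 0.900000; existence CERTIFIED by the union bound.


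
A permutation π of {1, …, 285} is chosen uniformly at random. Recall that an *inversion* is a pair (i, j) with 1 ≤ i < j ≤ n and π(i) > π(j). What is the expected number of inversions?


Write X = Σ X_I over the C(285, 2) = 40470 pairs i < j, with X_I the indicator of one inversion.
There are 40470 indicators.
For each fixed pair i < j, the values π(i) and π(j) are two distinct elements of {1, …, 285} in uniformly random order; by symmetry P[π(i) > π(j)] = 1/2.
By linearity: E[X] = 40470 · (1/2) = C(285, 2) · (1/2) = 40470/2 = 20235 ≈ 20235.000000.

E[X] = 20235 = 20235.000000.


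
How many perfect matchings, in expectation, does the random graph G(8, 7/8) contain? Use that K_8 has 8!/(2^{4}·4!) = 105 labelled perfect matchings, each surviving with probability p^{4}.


K_8 has 8!/(2^{4}·4!) = 105 labelled perfect matchings.
For each such perfect matching H, let X_H = 1 if all 4 edges of H are present in G. Then P[X_H = 1] = p^{4} = (7/8)^{4} = 2401/4096.
By linearity: E[X] = Σ_H E[X_H] = 105 · p^{4} = 105 · 2401/4096 = 252105/4096.
Numerically: E[X] ≈ 61.549.

E[X] = 105 · (7/8)^{4} = 252105/4096 ≈ 61.549.


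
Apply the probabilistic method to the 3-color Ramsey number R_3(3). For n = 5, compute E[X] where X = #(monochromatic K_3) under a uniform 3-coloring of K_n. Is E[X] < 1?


E[X] = C(5, 3) · 3^{1 − 3} = 10 · 3^{−2} = 10/9.
As a reduced fraction: E[X] = 10/9 ≈ 1.1111111.
Is E[X] < 1? NO.
Since E[X] ≥ 1, the first-moment bound is inconclusive at n = 5; it does NOT by itself certify R_3(3) > 5.

E[X] = 10/9 ≈ 1.1111111; E[X] ≥ 1; first-moment method inconclusive here.


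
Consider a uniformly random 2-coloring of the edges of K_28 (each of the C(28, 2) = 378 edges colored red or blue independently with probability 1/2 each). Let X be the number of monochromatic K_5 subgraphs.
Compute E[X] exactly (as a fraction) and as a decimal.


Let X = Σ_S X_S over the C(28, 5) = 98280 subsets S of size 5, where X_S = 1 if the K_5 on S is monochromatic.
For a fixed S, the K_5 on S has C(5, 2) = 10 edges. P[all 10 edges red] = (1/2)^10, and likewise for blue, so P[monochromatic] = 2·(1/2)^10 = 2^{1 − 10} = 1/512.
By linearity of expectation: E[X] = C(28, 5) · 2^{1 − 10} = 98280 · 1/512 = 12285/64.
Numerically: E[X] ≈ 191.953125.

E[X] = C(28,5)·2^(1−C(5,2)) = 12285/64 ≈ 191.953125.


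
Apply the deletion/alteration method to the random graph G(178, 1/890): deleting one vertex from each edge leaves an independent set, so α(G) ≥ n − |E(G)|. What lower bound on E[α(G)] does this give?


E[|E(G)|] = C(178, 2)·p = 15753 · (1/890) = 177/10.
E[α(G)] ≥ n − E[|E(G)|] = 178 − 177/10 = 1603/10.
Numerically: ≈ 160.3000.
(This is only a lower bound; the true E[α(G)] may be larger.)

E[α(G)] ≥ 1603/10 ≈ 160.3000.


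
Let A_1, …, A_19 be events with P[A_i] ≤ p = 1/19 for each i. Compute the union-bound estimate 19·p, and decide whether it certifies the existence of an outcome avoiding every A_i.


Union bound: P[∪_{i=1}^{19} A_i] ≤ Σ_i P[A_i] ≤ 19·p = 19·(1/19) = 1.
Numerically: 1 ≈ 1.00000.
Is 1 < 1? NO.
Since the bound 1 is ≥ 1, the union bound is uninformative here; it does NOT by itself certify existence.

19·p = 1 ≈ 1.00000; existence NOT certified by the union bound.


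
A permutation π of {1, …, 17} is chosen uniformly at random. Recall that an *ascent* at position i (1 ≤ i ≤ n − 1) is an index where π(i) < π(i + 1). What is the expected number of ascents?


Write X = Σ X_I over i = 1, …, 16, with X_I the indicator of one ascent.
There are 16 indicators.
For each fixed i, the pair (π(i), π(i+1)) is a uniformly random ordered pair of distinct values from {1, …, 17}; by symmetry P[π(i) < π(i+1)] = 1/2.
By linearity: E[X] = 16 · (1/2) = (17 − 1) · (1/2) = 8 ≈ 8.00000.

E[X] = 8 = 8.00000.


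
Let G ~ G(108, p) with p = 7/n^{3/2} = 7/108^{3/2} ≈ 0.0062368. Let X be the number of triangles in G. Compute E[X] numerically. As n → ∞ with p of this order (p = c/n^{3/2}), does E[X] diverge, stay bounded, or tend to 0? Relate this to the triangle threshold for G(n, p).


Number of potential triangles: C(108, 3) = 204156.
Each occurs with probability p³ ≈ (0.0062368)³ ≈ 2.4259800e-07.
By linearity: E[X] = C(108, 3)·p³ ≈ 204156 · 2.4259800e-07 ≈ 0.04953.
Since α = 3/2 > 1, p = c/n^{3/2} = o(1/n) is below the triangle threshold p ~ 1/n. Asymptotically E[X] ~ (c³/6)·n^{3(1−α)} = (7³/6)·n^{-1.5} → 0, so by Markov's inequality G has no triangles w.h.p.

E[X] ≈ 0.04953; in regime p = Θ(1/n^{3/2}) E[X] tends to 0 (below the triangle threshold p ~ 1/n).


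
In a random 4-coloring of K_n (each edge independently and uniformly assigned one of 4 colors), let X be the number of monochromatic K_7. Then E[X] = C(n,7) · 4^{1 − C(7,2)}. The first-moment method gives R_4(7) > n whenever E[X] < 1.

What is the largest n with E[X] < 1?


We need C(n, 7) · 4^{1 − 21} < 1, i.e. C(n, 7) < 4^{21 − 1} = 1099511627776.
Check values of n near the boundary:
  n = 176: C(176, 7) = 919790691600; 919790691600 < 1099511627776? YES
  n = 177: C(177, 7) = 957664425960; 957664425960 < 1099511627776? YES
  n = 178: C(178, 7) = 996867063280; 996867063280 < 1099511627776? YES
  n = 179: C(179, 7) = 1037437234460; 1037437234460 < 1099511627776? YES
  n = 180: C(180, 7) = 1079414463600; 1079414463600 < 1099511627776? YES
  n = 181: C(181, 7) = 1122839183400; 1122839183400 < 1099511627776? NO
  n = 182: C(182, 7) = 1167752750736; 1167752750736 < 1099511627776? NO
The largest n with C(n, 7) < 1099511627776 is n = 180 (where E[X] = 67463403975/68719476736 ≈ 0.9817217). Hence R_4(7) > 180, i.e. R_4(7) ≥ 181.

Largest n = 180; hence R_4(7) > 180.


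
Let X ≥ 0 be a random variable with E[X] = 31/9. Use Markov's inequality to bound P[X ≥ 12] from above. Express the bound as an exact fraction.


μ = E[X] = 31/9, a = 12.
Markov: P[X ≥ 12] ≤ μ/a = (31/9)/12 = 31/108.
Numerically: ≈ 0.2870.
(Since a = 12 > μ = 3.4444, the bound 31/108 is < 1 and informative.)

P[X ≥ 12] ≤ 31/108 ≈ 0.2870.


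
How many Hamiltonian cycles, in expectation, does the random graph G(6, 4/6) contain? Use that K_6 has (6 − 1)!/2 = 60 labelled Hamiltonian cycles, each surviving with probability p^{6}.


K_6 has (6 − 1)!/2 = 60 labelled Hamiltonian cycles.
For each such Hamiltonian cycle H, let X_H = 1 if all 6 edges of H are present in G. Then P[X_H = 1] = p^{6} = (2/3)^{6} = 64/729.
Summing the indicators: E[X] = Σ_H E[X_H] = 60 · p^{6} = 60 · 64/729 = 1280/243.
Numerically: E[X] ≈ 5.27.

E[X] = 60 · (2/3)^{6} = 1280/243 ≈ 5.27.


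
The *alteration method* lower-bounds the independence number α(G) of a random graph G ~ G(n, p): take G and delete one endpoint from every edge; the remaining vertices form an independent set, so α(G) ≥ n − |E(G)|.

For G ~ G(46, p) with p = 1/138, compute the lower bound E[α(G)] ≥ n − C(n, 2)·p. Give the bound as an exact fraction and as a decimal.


E[|E(G)|] = C(46, 2)·p = 1035 · (1/138) = 15/2.
E[α(G)] ≥ n − E[|E(G)|] = 46 − 15/2 = 77/2.
Numerically: ≈ 38.50000.
(This is only a lower bound; the true E[α(G)] may be larger.)

E[α(G)] ≥ 77/2 ≈ 38.50000.


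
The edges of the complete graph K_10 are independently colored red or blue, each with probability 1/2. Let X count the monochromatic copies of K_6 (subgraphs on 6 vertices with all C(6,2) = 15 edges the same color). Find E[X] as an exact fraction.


Let X = Σ_S X_S over the C(10, 6) = 210 subsets S of size 6, where X_S = 1 if the K_6 on S is monochromatic.
For a fixed S, the K_6 on S has C(6, 2) = 15 edges. P[all 15 edges red] = (1/2)^15, and likewise for blue, so P[monochromatic] = 2·(1/2)^15 = 2^{1 − 15} = 1/16384.
By linearity of expectation: E[X] = C(10, 6) · 2^{1 − 15} = 210 · 1/16384 = 105/8192.
Numerically: E[X] ≈ 0.01282.

E[X] = C(10,6)·2^(1−C(6,2)) = 105/8192 ≈ 0.01282.


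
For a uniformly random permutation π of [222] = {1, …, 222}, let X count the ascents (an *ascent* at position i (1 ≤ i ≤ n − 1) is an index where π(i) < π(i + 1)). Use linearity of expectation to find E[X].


Write X = Σ X_I over i = 1, …, 221, with X_I the indicator of one ascent.
There are 221 indicators.
For each fixed i, the pair (π(i), π(i+1)) is a uniformly random ordered pair of distinct values from {1, …, 222}; by symmetry P[π(i) < π(i+1)] = 1/2.
By linearity: E[X] = 221 · (1/2) = (222 − 1) · (1/2) = 221/2 ≈ 110.5000.

E[X] = 221/2 = 110.5000.


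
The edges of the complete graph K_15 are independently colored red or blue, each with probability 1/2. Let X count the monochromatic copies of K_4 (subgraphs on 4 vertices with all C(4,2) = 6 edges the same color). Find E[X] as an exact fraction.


Let X = Σ_S X_S over the C(15, 4) = 1365 subsets S of size 4, where X_S = 1 if the K_4 on S is monochromatic.
For a fixed S, the K_4 on S has C(4, 2) = 6 edges. P[all 6 edges red] = (1/2)^6, and likewise for blue, so P[monochromatic] = 2·(1/2)^6 = 2^{1 − 6} = 1/32.
Summing: E[X] = C(15, 4) · 2^{1 − 6} = 1365 · 1/32 = 1365/32.
Numerically: E[X] ≈ 42.6562.

E[X] = C(15,4)·2^(1−C(4,2)) = 1365/32 ≈ 42.6562.


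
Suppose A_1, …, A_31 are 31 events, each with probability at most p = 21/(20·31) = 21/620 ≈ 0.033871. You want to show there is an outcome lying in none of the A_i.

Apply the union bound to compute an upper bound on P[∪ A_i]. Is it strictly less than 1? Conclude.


Union bound: P[∪_{i=1}^{31} A_i] ≤ Σ_i P[A_i] ≤ 31·p = 31·(21/620) = 21/20.
Numerically: 21/20 ≈ 1.050000.
Is 21/20 < 1? NO.
Since the bound 21/20 is ≥ 1, the union bound is uninformative here; it does NOT by itself certify existence.

31·p = 21/20 ≈ 1.050000; existence NOT certified by the union bound.


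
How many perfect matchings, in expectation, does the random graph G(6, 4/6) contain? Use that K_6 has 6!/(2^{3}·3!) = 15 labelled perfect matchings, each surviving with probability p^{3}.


K_6 has 6!/(2^{3}·3!) = 15 labelled perfect matchings.
For each such perfect matching H, let X_H = 1 if all 3 edges of H are present in G. Then P[X_H = 1] = p^{3} = (2/3)^{3} = 8/27.
Summing the indicators: E[X] = Σ_H E[X_H] = 15 · p^{3} = 15 · 8/27 = 40/9.
Numerically: E[X] ≈ 4.44444.

E[X] = 15 · (2/3)^{3} = 40/9 ≈ 4.44444.


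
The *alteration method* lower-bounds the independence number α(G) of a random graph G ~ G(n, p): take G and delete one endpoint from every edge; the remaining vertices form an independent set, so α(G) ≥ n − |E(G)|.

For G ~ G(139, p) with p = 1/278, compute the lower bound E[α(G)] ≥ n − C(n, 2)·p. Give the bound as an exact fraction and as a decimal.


E[|E(G)|] = C(139, 2)·p = 9591 · (1/278) = 69/2.
E[α(G)] ≥ n − E[|E(G)|] = 139 − 69/2 = 209/2.
Numerically: ≈ 104.50000.
(This is only a lower bound; the true E[α(G)] may be larger.)

E[α(G)] ≥ 209/2 ≈ 104.50000.


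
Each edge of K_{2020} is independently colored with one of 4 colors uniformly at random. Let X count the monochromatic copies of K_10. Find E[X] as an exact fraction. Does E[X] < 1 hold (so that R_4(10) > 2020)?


E[X] = C(2020, 10) · 4^{1 − 45} = 304832018578739931133653656 · 4^{−44} = 304832018578739931133653656/309485009821345068724781056.
As a reduced fraction: E[X] = 38104002322342491391706707/38685626227668133590597632 ≈ 0.984965.
Is E[X] < 1? YES.
Since E[X] < 1, there exists a 4-coloring of K_{2020} with no monochromatic K_10; hence R_4(10) > 2020.

E[X] = 38104002322342491391706707/38685626227668133590597632 ≈ 0.984965; E[X] < 1, so R_4(10) > 2020.


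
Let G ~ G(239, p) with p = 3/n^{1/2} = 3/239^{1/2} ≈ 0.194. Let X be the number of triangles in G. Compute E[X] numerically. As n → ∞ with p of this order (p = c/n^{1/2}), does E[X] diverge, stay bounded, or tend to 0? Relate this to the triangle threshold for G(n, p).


Number of potential triangles: C(239, 3) = 2246839.
Each occurs with probability p³ ≈ (0.194)³ ≈ 7.30747e-03.
By linearity: E[X] = C(239, 3)·p³ ≈ 2246839 · 7.30747e-03 ≈ 16418.704.
Since α = 1/2 < 1, p = c/n^{1/2} ≫ 1/n is above the triangle threshold p ~ 1/n. Asymptotically E[X] ~ (c³/6)·n^{3(1−α)} = (3³/6)·n^{1.5} → ∞; triangles are abundant w.h.p.

E[X] ≈ 16418.704; in regime p = Θ(1/n^{1/2}) E[X] diverges (above the triangle threshold p ~ 1/n).


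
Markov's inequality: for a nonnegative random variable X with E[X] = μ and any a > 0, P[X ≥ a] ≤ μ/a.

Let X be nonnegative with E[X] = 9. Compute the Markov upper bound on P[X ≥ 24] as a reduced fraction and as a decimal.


μ = E[X] = 9, a = 24.
Markov: P[X ≥ 24] ≤ μ/a = (9)/24 = 3/8.
Numerically: ≈ 0.375.
(Since a = 24 > μ = 9.000, the bound 3/8 is < 1 and informative.)

P[X ≥ 24] ≤ 3/8 ≈ 0.375.


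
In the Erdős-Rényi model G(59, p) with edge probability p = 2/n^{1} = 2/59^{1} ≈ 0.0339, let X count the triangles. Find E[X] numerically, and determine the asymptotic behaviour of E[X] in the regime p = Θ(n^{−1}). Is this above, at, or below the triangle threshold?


Number of potential triangles: C(59, 3) = 32509.
Each occurs with probability p³ ≈ (0.0339)³ ≈ 3.895238e-05.
By linearity: E[X] = C(59, 3)·p³ ≈ 32509 · 3.895238e-05 ≈ 1.2663.
Here α = 1, so p = 2/n is exactly at the triangle threshold p ~ 1/n. Asymptotically E[X] → c³/6 = 2³/6 = 4/3 ≈ 1.3333, a bounded constant. In this regime the triangle count is asymptotically Poisson(c³/6).

E[X] ≈ 1.2663; in regime p = Θ(1/n^{1}) E[X] stays bounded (at the triangle threshold p ~ 1/n).


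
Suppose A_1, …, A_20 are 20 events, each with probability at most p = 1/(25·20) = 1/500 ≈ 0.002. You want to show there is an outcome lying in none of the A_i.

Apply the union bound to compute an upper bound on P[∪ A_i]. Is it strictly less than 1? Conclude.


Union bound: P[∪_{i=1}^{20} A_i] ≤ Σ_i P[A_i] ≤ 20·p = 20·(1/500) = 1/25.
Numerically: 1/25 ≈ 0.040.
Is 1/25 < 1? YES.
Since P[∪ A_i] ≤ 1/25 < 1, the complement has P[∩ A_i^c] ≥ 1 − 1/25 = 24/25 > 0, so some outcome avoids every A_i.

20·p = 1/25 ≈ 0.040; existence CERTIFIED by the union bound.


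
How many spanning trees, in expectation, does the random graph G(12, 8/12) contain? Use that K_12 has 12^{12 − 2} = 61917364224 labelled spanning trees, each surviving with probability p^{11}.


K_12 has 12^{12 − 2} = 61917364224 labelled spanning trees.
For each such spanning tree H, let X_H = 1 if all 11 edges of H are present in G. Then P[X_H = 1] = p^{11} = (2/3)^{11} = 2048/177147.
By linearity of expectation: E[X] = Σ_H E[X_H] = 61917364224 · p^{11} = 61917364224 · 2048/177147 = 2147483648/3.
Numerically: E[X] ≈ 7.15828e+08.

E[X] = 61917364224 · (2/3)^{11} = 2147483648/3 ≈ 7.15828e+08.


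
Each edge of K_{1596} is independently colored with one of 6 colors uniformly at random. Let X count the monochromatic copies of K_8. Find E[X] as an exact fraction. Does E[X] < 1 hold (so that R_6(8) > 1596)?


E[X] = C(1596, 8) · 6^{1 − 28} = 1025915067760710553965 · 6^{−27} = 1025915067760710553965/1023490369077469249536.
As a reduced fraction: E[X] = 37996854361507798295/37907050706572935168 ≈ 1.0023690.
Is E[X] < 1? NO.
Since E[X] ≥ 1, the first-moment bound is inconclusive at n = 1596; it does NOT by itself certify R_6(8) > 1596.

E[X] = 37996854361507798295/37907050706572935168 ≈ 1.0023690; E[X] ≥ 1; first-moment method inconclusive here.


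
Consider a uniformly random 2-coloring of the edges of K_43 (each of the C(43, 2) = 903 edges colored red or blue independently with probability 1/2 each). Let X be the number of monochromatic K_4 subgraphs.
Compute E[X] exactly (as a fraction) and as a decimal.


Let X = Σ_S X_S over the C(43, 4) = 123410 subsets S of size 4, where X_S = 1 if the K_4 on S is monochromatic.
For a fixed S, the K_4 on S has C(4, 2) = 6 edges. P[all 6 edges red] = (1/2)^6, and likewise for blue, so P[monochromatic] = 2·(1/2)^6 = 2^{1 − 6} = 1/32.
Summing: E[X] = C(43, 4) · 2^{1 − 6} = 123410 · 1/32 = 61705/16.
Numerically: E[X] ≈ 3856.562.

E[X] = C(43,4)·2^(1−C(4,2)) = 61705/16 ≈ 3856.562.


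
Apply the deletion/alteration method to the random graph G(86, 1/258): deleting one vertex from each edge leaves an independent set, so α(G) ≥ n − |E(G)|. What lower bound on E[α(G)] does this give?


E[|E(G)|] = C(86, 2)·p = 3655 · (1/258) = 85/6.
E[α(G)] ≥ n − E[|E(G)|] = 86 − 85/6 = 431/6.
Numerically: ≈ 71.833333.
(This is only a lower bound; the true E[α(G)] may be larger.)

E[α(G)] ≥ 431/6 ≈ 71.833333.


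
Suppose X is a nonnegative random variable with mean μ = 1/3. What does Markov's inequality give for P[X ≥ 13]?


μ = E[X] = 1/3, a = 13.
Markov: P[X ≥ 13] ≤ μ/a = (1/3)/13 = 1/39.
Numerically: ≈ 0.0256.
(Since a = 13 > μ = 0.3333, the bound 1/39 is < 1 and informative.)

P[X ≥ 13] ≤ 1/39 ≈ 0.0256.


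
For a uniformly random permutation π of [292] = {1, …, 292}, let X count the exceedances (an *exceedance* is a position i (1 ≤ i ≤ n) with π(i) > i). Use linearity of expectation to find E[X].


Write X = Σ_{i=1}^{292} X_i, where X_i = 1_{π(i) > i}.
For each fixed i, π(i) is uniform over {1, …, 292} (marginal of a uniform permutation), so P[π(i) > i] = (n − i)/n. Summing: Σ_{i=1}^{292} (n − i)/n = (0 + 1 + … + 291)/292 = 292(292 − 1)/(2·292) = (292 − 1)/2.
Hence E[X] = Σ_{i=1}^{292} (292 − i)/292 = 291/2 ≈ 145.500000.

E[X] = 291/2 = 145.500000.


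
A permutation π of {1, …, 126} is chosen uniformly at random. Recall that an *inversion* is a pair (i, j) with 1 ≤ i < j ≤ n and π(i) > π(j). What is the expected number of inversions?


Write X = Σ X_I over the C(126, 2) = 7875 pairs i < j, with X_I the indicator of one inversion.
There are 7875 indicators.
For each fixed pair i < j, the values π(i) and π(j) are two distinct elements of {1, …, 126} in uniformly random order; by symmetry P[π(i) > π(j)] = 1/2.
By linearity: E[X] = 7875 · (1/2) = C(126, 2) · (1/2) = 7875/2 = 7875/2 ≈ 3937.500.

E[X] = 7875/2 = 3937.500.


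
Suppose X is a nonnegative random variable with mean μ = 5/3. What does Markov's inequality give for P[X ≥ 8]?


μ = E[X] = 5/3, a = 8.
Markov: P[X ≥ 8] ≤ μ/a = (5/3)/8 = 5/24.
Numerically: ≈ 0.20833.
(Since a = 8 > μ = 1.66667, the bound 5/24 is < 1 and informative.)

P[X ≥ 8] ≤ 5/24 ≈ 0.20833.


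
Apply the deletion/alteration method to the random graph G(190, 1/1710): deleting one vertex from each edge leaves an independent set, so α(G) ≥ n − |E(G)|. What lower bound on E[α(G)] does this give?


E[|E(G)|] = C(190, 2)·p = 17955 · (1/1710) = 21/2.
E[α(G)] ≥ n − E[|E(G)|] = 190 − 21/2 = 359/2.
Numerically: ≈ 179.500.
(This is only a lower bound; the true E[α(G)] may be larger.)

E[α(G)] ≥ 359/2 ≈ 179.500.


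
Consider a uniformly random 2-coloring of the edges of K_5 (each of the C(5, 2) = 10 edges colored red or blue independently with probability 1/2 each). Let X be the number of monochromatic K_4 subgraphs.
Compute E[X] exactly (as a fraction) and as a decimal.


Let X = Σ_S X_S over the C(5, 4) = 5 subsets S of size 4, where X_S = 1 if the K_4 on S is monochromatic.
For a fixed S, the K_4 on S has C(4, 2) = 6 edges. P[all 6 edges red] = (1/2)^6, and likewise for blue, so P[monochromatic] = 2·(1/2)^6 = 2^{1 − 6} = 1/32.
Summing: E[X] = C(5, 4) · 2^{1 − 6} = 5 · 1/32 = 5/32.
Numerically: E[X] ≈ 0.156.

E[X] = C(5,4)·2^(1−C(4,2)) = 5/32 ≈ 0.156.


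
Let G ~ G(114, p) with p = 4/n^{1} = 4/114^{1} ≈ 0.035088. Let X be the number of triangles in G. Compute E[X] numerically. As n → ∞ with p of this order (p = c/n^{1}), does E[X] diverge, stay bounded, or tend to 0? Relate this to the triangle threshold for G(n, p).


Number of potential triangles: C(114, 3) = 240464.
Each occurs with probability p³ ≈ (0.035088)³ ≈ 4.3198177e-05.
By linearity: E[X] = C(114, 3)·p³ ≈ 240464 · 4.3198177e-05 ≈ 10.38761.
Here α = 1, so p = 4/n is exactly at the triangle threshold p ~ 1/n. Asymptotically E[X] → c³/6 = 4³/6 = 32/3 ≈ 10.66667, a bounded constant. In this regime the triangle count is asymptotically Poisson(c³/6).

E[X] ≈ 10.38761; in regime p = Θ(1/n^{1}) E[X] stays bounded (at the triangle threshold p ~ 1/n).


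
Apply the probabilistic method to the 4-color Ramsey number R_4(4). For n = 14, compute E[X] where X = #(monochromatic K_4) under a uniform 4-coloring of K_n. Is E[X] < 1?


E[X] = C(14, 4) · 4^{1 − 6} = 1001 · 4^{−5} = 1001/1024.
As a reduced fraction: E[X] = 1001/1024 ≈ 0.9775391.
Is E[X] < 1? YES.
Since E[X] < 1, there exists a 4-coloring of K_{14} with no monochromatic K_4; hence R_4(4) > 14.

E[X] = 1001/1024 ≈ 0.9775391; E[X] < 1, so R_4(4) > 14.


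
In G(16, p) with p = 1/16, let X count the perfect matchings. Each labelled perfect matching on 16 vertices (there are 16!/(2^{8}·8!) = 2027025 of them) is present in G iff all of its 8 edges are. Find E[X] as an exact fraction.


K_16 has 16!/(2^{8}·8!) = 2027025 labelled perfect matchings.
For each such perfect matching H, let X_H = 1 if all 8 edges of H are present in G. Then P[X_H = 1] = p^{8} = (1/16)^{8} = 1/4294967296.
By linearity of expectation: E[X] = Σ_H E[X_H] = 2027025 · p^{8} = 2027025 · 1/4294967296 = 2027025/4294967296.
Numerically: E[X] ≈ 0.000472.

E[X] = 2027025 · (1/16)^{8} = 2027025/4294967296 ≈ 0.000472.


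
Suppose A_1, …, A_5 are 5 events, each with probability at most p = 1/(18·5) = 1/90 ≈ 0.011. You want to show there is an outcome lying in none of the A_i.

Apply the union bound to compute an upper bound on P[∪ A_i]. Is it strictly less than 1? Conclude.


Union bound: P[∪_{i=1}^{5} A_i] ≤ Σ_i P[A_i] ≤ 5·p = 5·(1/90) = 1/18.
Numerically: 1/18 ≈ 0.056.
Is 1/18 < 1? YES.
Since P[∪ A_i] ≤ 1/18 < 1, the complement has P[∩ A_i^c] ≥ 1 − 1/18 = 17/18 > 0, so some outcome avoids every A_i.

5·p = 1/18 ≈ 0.056; existence CERTIFIED by the union bound.


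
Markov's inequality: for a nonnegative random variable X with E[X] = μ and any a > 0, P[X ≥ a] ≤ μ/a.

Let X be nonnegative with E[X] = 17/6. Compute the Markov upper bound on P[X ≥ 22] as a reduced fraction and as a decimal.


μ = E[X] = 17/6, a = 22.
Markov: P[X ≥ 22] ≤ μ/a = (17/6)/22 = 17/132.
Numerically: ≈ 0.1288.
(Since a = 22 > μ = 2.8333, the bound 17/132 is < 1 and informative.)

P[X ≥ 22] ≤ 17/132 ≈ 0.1288.


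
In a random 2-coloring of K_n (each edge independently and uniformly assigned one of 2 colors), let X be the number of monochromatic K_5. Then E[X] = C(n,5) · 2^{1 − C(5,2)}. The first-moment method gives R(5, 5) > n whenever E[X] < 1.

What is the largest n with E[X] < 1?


We need C(n, 5) · 2^{1 − 10} < 1, i.e. C(n, 5) < 2^{10 − 1} = 512.
Check values of n near the boundary:
  n = 9: C(9, 5) = 126; 126 < 512? YES
  n = 10: C(10, 5) = 252; 252 < 512? YES
  n = 11: C(11, 5) = 462; 462 < 512? YES
  n = 12: C(12, 5) = 792; 792 < 512? NO
The largest n with C(n, 5) < 512 is n = 11 (where E[X] = 231/256 ≈ 0.902344). Hence R(5, 5) > 11, i.e. R(5, 5) ≥ 12.

Largest n = 11; hence R(5, 5) > 11.


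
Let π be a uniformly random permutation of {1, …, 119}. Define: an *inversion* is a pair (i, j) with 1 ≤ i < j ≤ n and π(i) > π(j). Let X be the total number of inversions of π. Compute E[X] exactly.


Write X = Σ X_I over the C(119, 2) = 7021 pairs i < j, with X_I the indicator of one inversion.
There are 7021 indicators.
For each fixed pair i < j, the values π(i) and π(j) are two distinct elements of {1, …, 119} in uniformly random order; by symmetry P[π(i) > π(j)] = 1/2.
By linearity: E[X] = 7021 · (1/2) = C(119, 2) · (1/2) = 7021/2 = 7021/2 ≈ 3510.5000.

E[X] = 7021/2 = 3510.5000.


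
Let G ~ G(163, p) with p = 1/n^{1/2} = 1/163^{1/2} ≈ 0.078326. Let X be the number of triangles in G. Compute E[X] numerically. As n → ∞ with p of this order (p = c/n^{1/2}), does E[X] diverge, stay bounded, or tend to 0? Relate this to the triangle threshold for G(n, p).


Number of potential triangles: C(163, 3) = 708561.
Each occurs with probability p³ ≈ (0.078326)³ ≈ 4.80527883e-04.
By linearity: E[X] = C(163, 3)·p³ ≈ 708561 · 4.80527883e-04 ≈ 340.483318.
Since α = 1/2 < 1, p = c/n^{1/2} ≫ 1/n is above the triangle threshold p ~ 1/n. Asymptotically E[X] ~ (c³/6)·n^{3(1−α)} = (1³/6)·n^{1.5} → ∞; triangles are abundant w.h.p.

E[X] ≈ 340.483318; in regime p = Θ(1/n^{1/2}) E[X] diverges (above the triangle threshold p ~ 1/n).


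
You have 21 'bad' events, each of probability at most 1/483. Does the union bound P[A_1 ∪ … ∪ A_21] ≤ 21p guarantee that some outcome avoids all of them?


Union bound: P[∪_{i=1}^{21} A_i] ≤ Σ_i P[A_i] ≤ 21·p = 21·(1/483) = 1/23.
Numerically: 1/23 ≈ 0.043478.
Is 1/23 < 1? YES.
Since P[∪ A_i] ≤ 1/23 < 1, the complement has P[∩ A_i^c] ≥ 1 − 1/23 = 22/23 > 0, so some outcome avoids every A_i.

21·p = 1/23 ≈ 0.043478; existence CERTIFIED by the union bound.


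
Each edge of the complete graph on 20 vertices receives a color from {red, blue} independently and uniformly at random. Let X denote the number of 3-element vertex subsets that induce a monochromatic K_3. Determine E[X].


Let X = Σ_S X_S over the C(20, 3) = 1140 subsets S of size 3, where X_S = 1 if the K_3 on S is monochromatic.
For a fixed S, the K_3 on S has C(3, 2) = 3 edges. P[all 3 edges red] = (1/2)^3, and likewise for blue, so P[monochromatic] = 2·(1/2)^3 = 2^{1 − 3} = 1/4.
Summing: E[X] = C(20, 3) · 2^{1 − 3} = 1140 · 1/4 = 285.
Numerically: E[X] ≈ 285.0000.

E[X] = C(20,3)·2^(1−C(3,2)) = 285 ≈ 285.0000.


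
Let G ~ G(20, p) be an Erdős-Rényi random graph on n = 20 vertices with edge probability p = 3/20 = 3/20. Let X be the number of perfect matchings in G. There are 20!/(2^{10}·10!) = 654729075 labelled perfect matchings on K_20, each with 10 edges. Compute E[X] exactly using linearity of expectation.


K_20 has 20!/(2^{10}·10!) = 654729075 labelled perfect matchings.
For each such perfect matching H, let X_H = 1 if all 10 edges of H are present in G. Then P[X_H = 1] = p^{10} = (3/20)^{10} = 59049/10240000000000.
Summing the indicators: E[X] = Σ_H E[X_H] = 654729075 · p^{10} = 654729075 · 59049/10240000000000 = 1546443885987/409600000000.
Numerically: E[X] ≈ 3.7755.

E[X] = 654729075 · (3/20)^{10} = 1546443885987/409600000000 ≈ 3.7755.
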